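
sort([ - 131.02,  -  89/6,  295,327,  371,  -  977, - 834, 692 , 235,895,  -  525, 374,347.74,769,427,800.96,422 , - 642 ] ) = [ - 977, - 834,-642,-525, - 131.02, - 89/6, 235,295, 327,347.74, 371,374,422,  427,692, 769,800.96, 895]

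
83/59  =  83/59 = 1.41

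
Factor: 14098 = 2^1*7^1*19^1*53^1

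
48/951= 16/317 = 0.05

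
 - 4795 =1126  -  5921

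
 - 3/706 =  - 1 + 703/706 = - 0.00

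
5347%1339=1330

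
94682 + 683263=777945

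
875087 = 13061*67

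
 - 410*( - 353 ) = 144730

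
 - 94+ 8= - 86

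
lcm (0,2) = 0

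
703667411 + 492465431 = 1196132842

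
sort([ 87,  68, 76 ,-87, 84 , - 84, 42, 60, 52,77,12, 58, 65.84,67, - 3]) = [ - 87, - 84,-3 , 12, 42, 52,58, 60, 65.84, 67, 68,76 , 77, 84, 87]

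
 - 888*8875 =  - 7881000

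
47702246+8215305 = 55917551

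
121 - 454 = - 333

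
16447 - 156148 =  - 139701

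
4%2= 0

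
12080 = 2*6040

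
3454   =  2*1727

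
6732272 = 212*31756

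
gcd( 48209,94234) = 7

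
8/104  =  1/13=0.08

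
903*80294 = 72505482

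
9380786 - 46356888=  - 36976102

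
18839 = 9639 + 9200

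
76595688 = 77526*988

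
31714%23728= 7986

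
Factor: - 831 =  - 3^1*277^1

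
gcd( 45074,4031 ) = 1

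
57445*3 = 172335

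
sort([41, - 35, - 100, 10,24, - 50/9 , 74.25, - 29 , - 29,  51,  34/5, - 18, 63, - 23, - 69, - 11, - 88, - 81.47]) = [ - 100, - 88, - 81.47, - 69,  -  35, - 29, - 29, - 23, - 18,-11,-50/9, 34/5 , 10,24,41, 51,63, 74.25 ] 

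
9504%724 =92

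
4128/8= 516 = 516.00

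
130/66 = 1  +  32/33 = 1.97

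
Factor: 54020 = 2^2 * 5^1*37^1*73^1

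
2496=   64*39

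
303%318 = 303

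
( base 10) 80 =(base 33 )2E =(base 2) 1010000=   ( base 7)143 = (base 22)3E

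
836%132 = 44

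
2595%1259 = 77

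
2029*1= 2029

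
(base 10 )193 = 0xC1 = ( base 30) 6D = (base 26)7B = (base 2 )11000001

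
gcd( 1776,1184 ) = 592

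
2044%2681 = 2044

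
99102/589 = 99102/589 = 168.25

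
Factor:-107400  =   - 2^3* 3^1*5^2 * 179^1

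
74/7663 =74/7663 = 0.01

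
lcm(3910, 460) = 7820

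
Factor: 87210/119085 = 342/467 = 2^1  *  3^2*19^1*467^ ( - 1) 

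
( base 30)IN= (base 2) 1000110011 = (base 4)20303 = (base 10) 563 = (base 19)1ac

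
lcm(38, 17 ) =646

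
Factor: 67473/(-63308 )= -81/76 = - 2^(-2) *3^4*19^ ( - 1)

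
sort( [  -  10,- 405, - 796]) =[-796, -405,  -  10 ]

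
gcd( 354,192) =6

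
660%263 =134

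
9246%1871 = 1762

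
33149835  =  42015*789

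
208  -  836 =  - 628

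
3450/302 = 11 + 64/151  =  11.42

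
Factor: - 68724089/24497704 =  - 2^( - 3 )*11^( - 1)*39769^( - 1 )*9817727^1 =- 9817727/3499672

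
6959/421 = 6959/421 = 16.53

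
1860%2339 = 1860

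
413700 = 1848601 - 1434901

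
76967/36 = 76967/36 = 2137.97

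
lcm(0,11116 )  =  0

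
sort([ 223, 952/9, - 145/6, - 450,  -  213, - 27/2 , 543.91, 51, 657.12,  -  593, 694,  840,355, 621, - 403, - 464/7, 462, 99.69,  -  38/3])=[ - 593,-450, - 403, -213, - 464/7, - 145/6,  -  27/2,-38/3, 51, 99.69, 952/9, 223, 355, 462,543.91, 621, 657.12, 694 , 840 ] 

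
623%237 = 149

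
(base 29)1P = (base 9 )60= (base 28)1q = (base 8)66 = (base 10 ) 54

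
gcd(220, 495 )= 55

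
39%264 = 39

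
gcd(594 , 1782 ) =594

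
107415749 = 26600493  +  80815256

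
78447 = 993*79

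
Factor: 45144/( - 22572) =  - 2^1 = - 2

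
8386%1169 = 203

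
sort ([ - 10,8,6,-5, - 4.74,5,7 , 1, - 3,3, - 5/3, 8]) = [ - 10, - 5 , - 4.74, - 3, - 5/3,1,  3, 5, 6,7, 8, 8]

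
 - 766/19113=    - 766/19113 = - 0.04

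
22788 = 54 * 422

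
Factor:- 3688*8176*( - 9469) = 285519590272=2^7 * 7^1* 17^1 * 73^1  *  461^1*557^1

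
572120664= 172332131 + 399788533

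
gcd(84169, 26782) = 1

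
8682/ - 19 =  - 8682/19 =- 456.95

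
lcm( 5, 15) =15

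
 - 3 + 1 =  - 2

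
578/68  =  17/2  =  8.50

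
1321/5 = 264+1/5 = 264.20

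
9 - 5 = 4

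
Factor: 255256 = 2^3*31907^1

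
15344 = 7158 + 8186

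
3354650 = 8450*397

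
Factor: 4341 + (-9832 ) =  - 5491 = -17^2*19^1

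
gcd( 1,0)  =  1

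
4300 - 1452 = 2848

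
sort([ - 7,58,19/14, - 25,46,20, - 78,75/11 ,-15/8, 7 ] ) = [ - 78, - 25, - 7,-15/8,19/14,75/11,7,20,46,58] 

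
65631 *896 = 58805376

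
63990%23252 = 17486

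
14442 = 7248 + 7194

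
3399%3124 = 275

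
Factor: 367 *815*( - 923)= - 276073915 = - 5^1*13^1*71^1*163^1*367^1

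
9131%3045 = 3041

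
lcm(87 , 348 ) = 348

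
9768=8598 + 1170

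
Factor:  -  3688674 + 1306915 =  - 109^1*21851^1 = - 2381759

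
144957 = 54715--90242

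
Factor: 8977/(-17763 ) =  - 47/93 = -3^( - 1) * 31^(-1 )*47^1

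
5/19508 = 5/19508  =  0.00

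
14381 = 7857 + 6524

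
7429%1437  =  244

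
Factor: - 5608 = -2^3 * 701^1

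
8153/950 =8153/950 = 8.58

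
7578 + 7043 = 14621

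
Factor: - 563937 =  - 3^1 * 11^1*23^1*743^1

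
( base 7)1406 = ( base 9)665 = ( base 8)1041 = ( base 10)545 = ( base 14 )2AD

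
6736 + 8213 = 14949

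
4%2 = 0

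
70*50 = 3500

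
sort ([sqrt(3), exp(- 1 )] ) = [ exp( - 1 ), sqrt( 3) ] 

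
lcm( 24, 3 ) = 24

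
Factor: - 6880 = - 2^5*5^1*43^1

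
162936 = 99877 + 63059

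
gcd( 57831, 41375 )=1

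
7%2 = 1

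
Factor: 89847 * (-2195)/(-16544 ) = 2^(- 5 ) * 3^2*5^1*11^(-1 )*47^( - 1 )*67^1*149^1*439^1 = 197214165/16544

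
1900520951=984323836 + 916197115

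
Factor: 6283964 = 2^2 * 1570991^1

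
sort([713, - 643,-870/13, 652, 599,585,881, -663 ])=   [ - 663 , - 643, - 870/13,  585,  599,652, 713,881 ]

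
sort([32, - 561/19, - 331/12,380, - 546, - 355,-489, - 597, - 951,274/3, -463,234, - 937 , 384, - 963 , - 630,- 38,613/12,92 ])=[ - 963, - 951,-937 , - 630, - 597, - 546,  -  489, - 463,  -  355, - 38,- 561/19,- 331/12, 32,613/12,274/3, 92,234,380,384] 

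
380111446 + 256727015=636838461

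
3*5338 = 16014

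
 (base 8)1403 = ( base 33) NC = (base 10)771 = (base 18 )26F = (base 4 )30003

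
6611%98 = 45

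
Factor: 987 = 3^1*7^1 * 47^1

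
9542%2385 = 2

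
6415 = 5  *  1283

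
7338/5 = 7338/5 =1467.60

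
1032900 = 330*3130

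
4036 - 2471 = 1565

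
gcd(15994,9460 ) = 22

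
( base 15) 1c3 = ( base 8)630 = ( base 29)E2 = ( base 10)408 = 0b110011000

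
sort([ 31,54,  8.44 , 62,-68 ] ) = [ - 68, 8.44,31,54, 62]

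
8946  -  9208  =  -262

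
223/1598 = 223/1598 = 0.14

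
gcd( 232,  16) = 8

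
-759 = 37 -796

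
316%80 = 76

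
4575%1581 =1413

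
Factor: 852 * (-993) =-846036 = -2^2*3^2*71^1* 331^1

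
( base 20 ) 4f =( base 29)38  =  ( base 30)35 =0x5f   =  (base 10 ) 95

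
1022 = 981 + 41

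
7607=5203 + 2404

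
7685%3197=1291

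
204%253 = 204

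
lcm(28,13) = 364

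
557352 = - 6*( - 92892)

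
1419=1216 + 203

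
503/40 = 503/40 =12.57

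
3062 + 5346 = 8408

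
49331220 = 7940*6213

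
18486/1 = 18486 = 18486.00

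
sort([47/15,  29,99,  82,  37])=[47/15,29,  37,82 , 99]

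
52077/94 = 52077/94 = 554.01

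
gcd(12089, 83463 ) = 1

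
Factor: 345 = 3^1*5^1*23^1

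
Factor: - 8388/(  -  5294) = 4194/2647 = 2^1*3^2 *233^1 * 2647^( - 1)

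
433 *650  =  281450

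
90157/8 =11269 +5/8 = 11269.62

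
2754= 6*459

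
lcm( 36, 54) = 108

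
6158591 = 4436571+1722020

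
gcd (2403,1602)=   801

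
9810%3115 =465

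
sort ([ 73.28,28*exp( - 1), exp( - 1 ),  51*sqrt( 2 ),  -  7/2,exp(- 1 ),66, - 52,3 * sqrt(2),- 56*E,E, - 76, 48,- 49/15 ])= [ - 56 *E, - 76,-52 , - 7/2, - 49/15,exp( - 1),exp( - 1) , E,3*sqrt(2),28 * exp(-1),48,  66, 51*sqrt(2),73.28]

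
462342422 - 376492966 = 85849456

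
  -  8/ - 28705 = 8/28705 = 0.00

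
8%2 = 0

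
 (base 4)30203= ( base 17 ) 2D4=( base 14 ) 415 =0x323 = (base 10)803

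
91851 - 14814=77037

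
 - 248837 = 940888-1189725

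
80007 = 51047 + 28960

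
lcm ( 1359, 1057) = 9513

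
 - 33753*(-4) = 135012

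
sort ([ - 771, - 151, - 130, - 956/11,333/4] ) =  [ - 771, - 151,- 130, - 956/11,333/4] 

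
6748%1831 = 1255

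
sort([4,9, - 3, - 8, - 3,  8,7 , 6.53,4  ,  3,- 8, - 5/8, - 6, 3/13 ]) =[- 8,-8, - 6, - 3 , - 3, - 5/8 , 3/13,3 , 4, 4,6.53, 7, 8,9 ]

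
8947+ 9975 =18922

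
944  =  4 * 236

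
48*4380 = 210240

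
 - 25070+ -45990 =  - 71060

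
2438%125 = 63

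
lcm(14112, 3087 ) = 98784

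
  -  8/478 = - 1 + 235/239 = - 0.02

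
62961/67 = 62961/67 = 939.72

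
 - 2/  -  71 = 2/71 = 0.03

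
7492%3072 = 1348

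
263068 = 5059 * 52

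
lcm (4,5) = 20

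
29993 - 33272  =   - 3279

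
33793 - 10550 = 23243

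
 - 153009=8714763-8867772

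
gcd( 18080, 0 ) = 18080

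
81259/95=81259/95 = 855.36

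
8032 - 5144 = 2888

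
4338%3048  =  1290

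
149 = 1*149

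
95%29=8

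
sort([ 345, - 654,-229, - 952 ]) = [ - 952,- 654, -229, 345 ] 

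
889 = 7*127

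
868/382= 434/191 = 2.27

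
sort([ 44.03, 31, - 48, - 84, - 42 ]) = [ - 84, - 48, - 42, 31,44.03]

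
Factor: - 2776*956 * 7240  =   - 19213917440 = - 2^8*5^1*181^1*239^1 *347^1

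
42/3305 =42/3305 = 0.01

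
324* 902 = 292248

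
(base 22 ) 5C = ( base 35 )3h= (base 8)172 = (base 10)122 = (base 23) 57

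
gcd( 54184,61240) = 8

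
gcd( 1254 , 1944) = 6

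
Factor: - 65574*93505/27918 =-340638715/1551 = -3^( - 1) * 5^1 * 11^( -1)*47^(-1)*3643^1 * 18701^1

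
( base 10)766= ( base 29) qc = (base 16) 2FE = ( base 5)11031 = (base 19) 226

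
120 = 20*6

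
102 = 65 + 37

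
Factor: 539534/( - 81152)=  - 2^(- 7 )*23^1*37^1 = -851/128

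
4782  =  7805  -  3023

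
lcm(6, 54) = 54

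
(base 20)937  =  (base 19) a30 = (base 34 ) 35t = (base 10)3667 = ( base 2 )111001010011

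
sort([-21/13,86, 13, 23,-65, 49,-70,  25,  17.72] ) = [ - 70,-65,- 21/13,  13 , 17.72, 23,25,49,86 ]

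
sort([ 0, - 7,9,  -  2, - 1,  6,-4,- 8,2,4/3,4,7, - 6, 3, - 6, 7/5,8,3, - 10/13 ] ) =[ - 8,  -  7, - 6, - 6, - 4, - 2, - 1, - 10/13,0,4/3,7/5,2, 3, 3, 4,6,  7 , 8,9]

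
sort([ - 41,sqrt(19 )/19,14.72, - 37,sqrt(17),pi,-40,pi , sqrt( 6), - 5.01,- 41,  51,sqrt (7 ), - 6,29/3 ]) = [-41, - 41, -40, - 37, - 6,  -  5.01,sqrt( 19 ) /19,sqrt(6 ),sqrt (7 ),  pi, pi, sqrt (17),29/3,14.72, 51]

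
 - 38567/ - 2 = 38567/2 =19283.50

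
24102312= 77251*312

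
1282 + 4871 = 6153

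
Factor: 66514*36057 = 2^1*3^1*7^2*17^1*101^1*4751^1 = 2398295298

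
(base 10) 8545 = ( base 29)A4J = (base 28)AP5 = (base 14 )3185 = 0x2161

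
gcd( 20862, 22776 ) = 6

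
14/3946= 7/1973  =  0.00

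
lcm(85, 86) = 7310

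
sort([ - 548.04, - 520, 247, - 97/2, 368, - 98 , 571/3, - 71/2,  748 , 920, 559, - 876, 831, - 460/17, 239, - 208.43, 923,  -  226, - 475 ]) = [ - 876, - 548.04, -520,- 475,  -  226,-208.43, - 98, - 97/2, - 71/2, - 460/17, 571/3, 239, 247,  368, 559, 748, 831, 920,  923]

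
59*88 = 5192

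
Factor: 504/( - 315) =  - 2^3 * 5^( - 1) = - 8/5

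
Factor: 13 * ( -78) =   -  2^1*3^1 * 13^2 = - 1014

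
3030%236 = 198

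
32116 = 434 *74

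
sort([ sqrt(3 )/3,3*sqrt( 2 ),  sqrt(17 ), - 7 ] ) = [ - 7, sqrt( 3 )/3, sqrt( 17), 3 * sqrt( 2) ] 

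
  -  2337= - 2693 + 356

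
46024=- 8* (-5753 ) 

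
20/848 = 5/212 = 0.02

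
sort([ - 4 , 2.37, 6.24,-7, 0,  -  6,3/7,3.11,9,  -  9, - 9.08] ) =[ - 9.08,-9,-7,-6, - 4,0,3/7, 2.37, 3.11,6.24,9]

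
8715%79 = 25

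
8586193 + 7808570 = 16394763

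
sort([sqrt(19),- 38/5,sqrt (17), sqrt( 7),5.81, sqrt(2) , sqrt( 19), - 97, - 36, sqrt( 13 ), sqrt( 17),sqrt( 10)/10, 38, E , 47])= [ - 97, - 36,-38/5,sqrt( 10)/10, sqrt( 2), sqrt(7 ),E,  sqrt(  13 ),sqrt(17), sqrt(17),sqrt( 19), sqrt( 19), 5.81, 38,47] 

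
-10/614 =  - 1 + 302/307  =  - 0.02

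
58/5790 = 29/2895 = 0.01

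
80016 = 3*26672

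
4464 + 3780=8244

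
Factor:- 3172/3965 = -4/5= - 2^2*5^ (  -  1) 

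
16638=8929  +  7709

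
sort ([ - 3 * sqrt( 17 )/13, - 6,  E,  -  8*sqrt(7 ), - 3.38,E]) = [ - 8*sqrt(7),-6 ,- 3.38,-3*sqrt(17 ) /13  ,  E, E ]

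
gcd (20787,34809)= 123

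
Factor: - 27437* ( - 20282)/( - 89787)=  - 2^1*3^( - 1)*173^( - 2)*10141^1 * 27437^1 = -556477234/89787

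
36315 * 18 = 653670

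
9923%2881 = 1280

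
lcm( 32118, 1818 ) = 96354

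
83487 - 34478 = 49009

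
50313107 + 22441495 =72754602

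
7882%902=666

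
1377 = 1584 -207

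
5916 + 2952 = 8868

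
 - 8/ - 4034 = 4/2017 = 0.00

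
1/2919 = 1/2919 = 0.00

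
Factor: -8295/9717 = -5^1*7^1*41^( - 1)  =  -  35/41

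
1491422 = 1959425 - 468003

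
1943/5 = 388 + 3/5 = 388.60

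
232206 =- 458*( - 507 ) 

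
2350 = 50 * 47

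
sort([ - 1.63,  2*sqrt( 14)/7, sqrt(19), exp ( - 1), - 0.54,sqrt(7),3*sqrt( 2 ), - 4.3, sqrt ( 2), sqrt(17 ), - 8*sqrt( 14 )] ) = [ - 8*sqrt(14), - 4.3 , - 1.63, - 0.54,exp ( - 1),2 * sqrt (14)/7, sqrt( 2 ),sqrt( 7), sqrt(17),3*sqrt( 2 ), sqrt(19) ]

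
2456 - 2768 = -312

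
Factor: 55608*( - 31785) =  - 2^3*3^2*5^1*7^1 * 13^1*163^1*331^1 = -1767500280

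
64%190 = 64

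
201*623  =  125223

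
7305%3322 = 661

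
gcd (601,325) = 1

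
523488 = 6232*84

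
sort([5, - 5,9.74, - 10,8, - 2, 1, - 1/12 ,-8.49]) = [- 10,-8.49, - 5, - 2,-1/12,1, 5,8, 9.74] 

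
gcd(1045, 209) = 209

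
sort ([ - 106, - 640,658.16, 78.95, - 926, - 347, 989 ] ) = [-926, - 640, -347, - 106, 78.95 , 658.16, 989 ]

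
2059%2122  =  2059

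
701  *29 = 20329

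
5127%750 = 627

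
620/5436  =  155/1359 = 0.11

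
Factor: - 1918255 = -5^1*383651^1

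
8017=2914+5103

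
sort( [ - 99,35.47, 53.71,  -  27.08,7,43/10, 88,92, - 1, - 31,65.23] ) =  [ - 99,  -  31,  -  27.08,-1,43/10,7 , 35.47, 53.71, 65.23 , 88,92 ] 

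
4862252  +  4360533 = 9222785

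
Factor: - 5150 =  - 2^1*5^2*103^1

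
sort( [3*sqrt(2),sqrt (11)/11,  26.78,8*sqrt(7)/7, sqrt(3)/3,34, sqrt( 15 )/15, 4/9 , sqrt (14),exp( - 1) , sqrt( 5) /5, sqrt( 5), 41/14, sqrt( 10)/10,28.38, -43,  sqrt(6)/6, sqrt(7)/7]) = [ - 43,sqrt(15) /15, sqrt( 11 ) /11,sqrt(10)/10,exp(-1), sqrt( 7)/7, sqrt( 6 )/6, 4/9, sqrt( 5)/5, sqrt( 3) /3,  sqrt( 5), 41/14, 8*sqrt(7)/7, sqrt( 14), 3* sqrt( 2),26.78,28.38, 34]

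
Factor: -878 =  -2^1*439^1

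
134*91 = 12194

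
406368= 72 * 5644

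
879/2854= 879/2854 = 0.31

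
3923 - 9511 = -5588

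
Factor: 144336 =2^4 *3^1*31^1*97^1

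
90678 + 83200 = 173878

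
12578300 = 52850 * 238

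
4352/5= 870  +  2/5 = 870.40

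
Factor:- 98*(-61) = 5978 = 2^1 * 7^2*61^1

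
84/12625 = 84/12625 = 0.01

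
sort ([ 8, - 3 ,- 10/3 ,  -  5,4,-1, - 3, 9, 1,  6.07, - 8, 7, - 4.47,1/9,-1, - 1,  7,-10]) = [ - 10, - 8,-5, - 4.47 ,- 10/3, -3, - 3,- 1, -1 ,-1,1/9,  1,4,  6.07,7 , 7, 8,  9]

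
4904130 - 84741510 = - 79837380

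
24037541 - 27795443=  - 3757902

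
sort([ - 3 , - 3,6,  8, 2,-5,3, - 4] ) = [ - 5,  -  4, - 3 , - 3, 2,3,6, 8 ] 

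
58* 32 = 1856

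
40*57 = 2280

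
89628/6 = 14938 = 14938.00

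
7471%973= 660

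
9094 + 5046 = 14140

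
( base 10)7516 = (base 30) 8ag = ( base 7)30625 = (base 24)D14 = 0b1110101011100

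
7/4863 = 7/4863 = 0.00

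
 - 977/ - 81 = 12 + 5/81 = 12.06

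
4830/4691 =1 + 139/4691 =1.03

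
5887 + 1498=7385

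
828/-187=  - 5 + 107/187 = - 4.43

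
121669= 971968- 850299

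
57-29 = 28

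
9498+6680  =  16178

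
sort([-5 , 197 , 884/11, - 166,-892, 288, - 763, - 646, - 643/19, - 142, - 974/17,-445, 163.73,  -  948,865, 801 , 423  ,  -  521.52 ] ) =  [ - 948,-892,  -  763, - 646,-521.52, - 445, - 166 , - 142, - 974/17, - 643/19, - 5, 884/11, 163.73, 197,288 , 423, 801, 865 ]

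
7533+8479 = 16012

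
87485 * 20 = 1749700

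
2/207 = 2/207 = 0.01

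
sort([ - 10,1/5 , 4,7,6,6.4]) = [ - 10,1/5,4,6 , 6.4,7] 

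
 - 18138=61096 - 79234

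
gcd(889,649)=1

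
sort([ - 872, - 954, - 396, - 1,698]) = [ - 954, - 872, - 396, - 1, 698]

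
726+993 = 1719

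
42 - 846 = - 804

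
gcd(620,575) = 5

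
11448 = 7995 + 3453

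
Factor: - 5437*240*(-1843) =2^4*3^1*5^1 * 19^1*97^1 *5437^1= 2404893840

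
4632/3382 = 2316/1691 = 1.37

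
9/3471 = 3/1157= 0.00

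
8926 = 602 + 8324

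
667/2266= 667/2266 = 0.29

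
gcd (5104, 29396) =4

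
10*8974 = 89740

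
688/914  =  344/457 = 0.75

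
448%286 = 162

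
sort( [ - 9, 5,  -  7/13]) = [ - 9,  -  7/13,5] 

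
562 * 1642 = 922804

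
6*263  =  1578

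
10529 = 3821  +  6708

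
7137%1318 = 547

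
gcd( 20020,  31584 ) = 28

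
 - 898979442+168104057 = -730875385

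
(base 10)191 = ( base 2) 10111111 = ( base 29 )6H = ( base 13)119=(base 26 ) 79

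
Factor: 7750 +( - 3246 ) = 4504 = 2^3* 563^1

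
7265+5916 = 13181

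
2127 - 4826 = - 2699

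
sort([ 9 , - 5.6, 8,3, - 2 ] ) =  [ - 5.6, - 2, 3 , 8 , 9 ]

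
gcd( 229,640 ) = 1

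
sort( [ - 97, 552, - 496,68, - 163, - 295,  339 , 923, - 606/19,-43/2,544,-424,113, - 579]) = [ - 579,-496,  -  424,  -  295,-163, - 97, - 606/19, - 43/2, 68,113,339,544 , 552 , 923 ]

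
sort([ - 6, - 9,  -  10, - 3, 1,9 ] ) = [ - 10, - 9, - 6,-3,1,9]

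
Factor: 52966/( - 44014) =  - 71/59 = - 59^( - 1 ) * 71^1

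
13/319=13/319  =  0.04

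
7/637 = 1/91  =  0.01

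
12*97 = 1164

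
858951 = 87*9873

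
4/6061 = 4/6061 = 0.00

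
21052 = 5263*4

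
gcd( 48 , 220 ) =4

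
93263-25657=67606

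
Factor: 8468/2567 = 2^2*17^ ( - 1 )*29^1* 73^1*151^( - 1) 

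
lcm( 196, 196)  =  196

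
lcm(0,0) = 0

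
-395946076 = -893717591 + 497771515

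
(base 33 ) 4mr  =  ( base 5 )130414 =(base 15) 17a9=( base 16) 13f5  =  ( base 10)5109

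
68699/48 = 1431 + 11/48  =  1431.23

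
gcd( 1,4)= 1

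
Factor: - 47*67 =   -  47^1 * 67^1=- 3149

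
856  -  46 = 810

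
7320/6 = 1220 = 1220.00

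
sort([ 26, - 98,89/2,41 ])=[ - 98, 26,41,89/2 ] 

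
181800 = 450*404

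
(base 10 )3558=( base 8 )6746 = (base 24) 646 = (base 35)2vn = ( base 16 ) DE6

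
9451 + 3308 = 12759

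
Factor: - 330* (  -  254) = 2^2 * 3^1*5^1*11^1 * 127^1  =  83820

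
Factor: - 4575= - 3^1*5^2 * 61^1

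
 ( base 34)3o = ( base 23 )5B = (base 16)7E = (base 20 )66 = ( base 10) 126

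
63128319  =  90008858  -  26880539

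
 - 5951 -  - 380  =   - 5571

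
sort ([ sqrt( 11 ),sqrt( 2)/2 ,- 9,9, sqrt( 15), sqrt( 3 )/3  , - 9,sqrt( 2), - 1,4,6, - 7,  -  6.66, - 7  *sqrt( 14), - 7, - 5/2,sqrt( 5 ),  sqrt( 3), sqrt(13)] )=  [ -7*sqrt( 14) , - 9, - 9, -7, - 7 , - 6.66,  -  5/2 , - 1,sqrt( 3 ) /3,  sqrt ( 2)/2,  sqrt( 2),  sqrt( 3), sqrt( 5),  sqrt( 11),sqrt(13), sqrt( 15 ),  4,6,  9] 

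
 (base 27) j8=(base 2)1000001001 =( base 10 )521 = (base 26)k1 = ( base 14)293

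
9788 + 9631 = 19419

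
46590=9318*5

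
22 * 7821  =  172062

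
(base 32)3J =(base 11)a5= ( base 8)163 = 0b1110011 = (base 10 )115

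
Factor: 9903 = 3^1*3301^1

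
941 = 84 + 857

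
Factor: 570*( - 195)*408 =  -2^4  *  3^3*5^2*13^1*17^1*19^1  =  - 45349200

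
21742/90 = 10871/45 = 241.58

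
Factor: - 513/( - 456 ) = 9/8 = 2^( - 3 )*3^2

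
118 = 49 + 69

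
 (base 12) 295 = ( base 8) 621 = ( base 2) 110010001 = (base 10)401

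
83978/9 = 9330  +  8/9 = 9330.89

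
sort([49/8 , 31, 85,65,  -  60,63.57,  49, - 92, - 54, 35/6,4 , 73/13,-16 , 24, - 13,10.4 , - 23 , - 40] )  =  [ - 92 , - 60, - 54 , - 40 , - 23, - 16, - 13,4,73/13,35/6,49/8,10.4 , 24,31,  49, 63.57 , 65,85]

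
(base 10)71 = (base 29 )2d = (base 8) 107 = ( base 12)5B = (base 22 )35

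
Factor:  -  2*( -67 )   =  2^1*67^1 =134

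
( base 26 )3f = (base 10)93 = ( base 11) 85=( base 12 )79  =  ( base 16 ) 5D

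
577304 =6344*91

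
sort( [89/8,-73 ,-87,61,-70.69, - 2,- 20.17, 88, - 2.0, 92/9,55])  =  [-87,-73, - 70.69,-20.17, - 2, - 2.0,92/9, 89/8, 55,61,88 ]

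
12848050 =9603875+3244175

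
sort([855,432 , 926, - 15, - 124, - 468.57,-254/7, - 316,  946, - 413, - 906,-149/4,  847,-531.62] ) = [ - 906,-531.62,-468.57,-413, - 316,-124, - 149/4,-254/7, - 15, 432,847,855,926, 946 ] 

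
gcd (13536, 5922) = 846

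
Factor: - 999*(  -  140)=139860 = 2^2*3^3 *5^1*7^1*37^1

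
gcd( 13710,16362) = 6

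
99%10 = 9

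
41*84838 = 3478358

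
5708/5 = 1141+3/5 = 1141.60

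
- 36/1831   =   - 36/1831 = - 0.02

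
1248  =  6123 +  - 4875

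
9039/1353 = 6 + 307/451 = 6.68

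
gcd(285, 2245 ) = 5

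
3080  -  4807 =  - 1727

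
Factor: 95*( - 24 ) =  - 2^3*3^1*5^1*19^1 = - 2280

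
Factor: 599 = 599^1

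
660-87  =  573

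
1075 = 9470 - 8395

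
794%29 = 11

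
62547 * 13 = 813111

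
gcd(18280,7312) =3656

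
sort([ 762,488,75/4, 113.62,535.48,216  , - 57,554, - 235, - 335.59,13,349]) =[ - 335.59,  -  235,  -  57,13, 75/4, 113.62, 216,349, 488,535.48,554,762]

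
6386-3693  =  2693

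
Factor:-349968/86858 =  - 552/137  =  - 2^3*3^1*23^1*137^(-1 ) 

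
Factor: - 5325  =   - 3^1 *5^2 *71^1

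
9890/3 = 9890/3 = 3296.67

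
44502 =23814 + 20688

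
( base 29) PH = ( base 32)n6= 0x2E6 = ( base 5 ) 10432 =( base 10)742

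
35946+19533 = 55479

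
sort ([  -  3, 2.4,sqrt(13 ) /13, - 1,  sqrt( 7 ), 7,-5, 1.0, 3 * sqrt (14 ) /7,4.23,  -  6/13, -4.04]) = [-5, -4.04,  -  3, - 1, - 6/13, sqrt(13 )/13, 1.0, 3* sqrt(14 ) /7, 2.4,  sqrt(7),  4.23, 7 ]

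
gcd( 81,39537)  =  9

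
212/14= 15 + 1/7 = 15.14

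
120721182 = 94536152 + 26185030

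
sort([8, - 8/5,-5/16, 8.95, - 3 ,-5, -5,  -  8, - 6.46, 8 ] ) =[ - 8, - 6.46, - 5,  -  5,  -  3, - 8/5, - 5/16,8,8,8.95]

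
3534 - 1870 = 1664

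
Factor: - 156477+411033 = 254556 = 2^2*3^3*2357^1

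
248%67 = 47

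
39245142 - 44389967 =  - 5144825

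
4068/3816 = 1 + 7/106 = 1.07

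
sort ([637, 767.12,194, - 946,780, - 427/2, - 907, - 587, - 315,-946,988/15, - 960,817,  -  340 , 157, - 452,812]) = [ - 960,  -  946,  -  946,  -  907, - 587, - 452, - 340, - 315, - 427/2, 988/15,  157,194, 637, 767.12, 780,812,817 ]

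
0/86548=0 =0.00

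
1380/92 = 15 = 15.00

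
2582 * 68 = 175576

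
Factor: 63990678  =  2^1*3^1*10665113^1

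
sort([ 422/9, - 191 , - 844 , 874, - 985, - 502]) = [ - 985, - 844,  -  502, -191,422/9,874]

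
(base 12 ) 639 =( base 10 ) 909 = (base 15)409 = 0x38d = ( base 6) 4113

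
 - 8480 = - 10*848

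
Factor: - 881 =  -881^1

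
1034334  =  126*8209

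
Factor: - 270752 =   -  2^5*8461^1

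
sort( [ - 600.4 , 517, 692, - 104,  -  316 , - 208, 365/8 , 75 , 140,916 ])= [-600.4, - 316,-208, - 104,365/8, 75,140, 517,  692,916]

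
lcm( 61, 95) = 5795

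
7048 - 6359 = 689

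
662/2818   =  331/1409 =0.23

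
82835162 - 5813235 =77021927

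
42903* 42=1801926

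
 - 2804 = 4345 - 7149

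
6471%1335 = 1131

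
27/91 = 27/91 = 0.30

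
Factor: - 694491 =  - 3^1  *  7^1*33071^1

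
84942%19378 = 7430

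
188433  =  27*6979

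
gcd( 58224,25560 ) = 24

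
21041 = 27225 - 6184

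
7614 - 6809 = 805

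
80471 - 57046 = 23425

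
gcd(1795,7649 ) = 1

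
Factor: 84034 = 2^1 * 42017^1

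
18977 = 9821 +9156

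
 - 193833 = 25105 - 218938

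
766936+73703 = 840639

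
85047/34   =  2501+13/34 = 2501.38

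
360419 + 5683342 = 6043761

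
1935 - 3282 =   -  1347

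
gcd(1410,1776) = 6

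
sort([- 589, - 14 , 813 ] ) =[ - 589 , - 14,813 ]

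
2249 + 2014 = 4263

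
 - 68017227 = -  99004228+30987001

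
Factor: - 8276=-2^2 * 2069^1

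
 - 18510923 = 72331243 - 90842166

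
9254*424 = 3923696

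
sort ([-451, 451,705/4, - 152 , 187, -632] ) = [ - 632,-451,- 152,705/4,187,451]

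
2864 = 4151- 1287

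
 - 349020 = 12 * ( - 29085)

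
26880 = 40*672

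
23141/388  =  23141/388=   59.64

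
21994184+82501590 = 104495774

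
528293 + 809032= 1337325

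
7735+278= 8013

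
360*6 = 2160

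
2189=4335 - 2146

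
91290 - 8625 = 82665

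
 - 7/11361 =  - 1/1623 = - 0.00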